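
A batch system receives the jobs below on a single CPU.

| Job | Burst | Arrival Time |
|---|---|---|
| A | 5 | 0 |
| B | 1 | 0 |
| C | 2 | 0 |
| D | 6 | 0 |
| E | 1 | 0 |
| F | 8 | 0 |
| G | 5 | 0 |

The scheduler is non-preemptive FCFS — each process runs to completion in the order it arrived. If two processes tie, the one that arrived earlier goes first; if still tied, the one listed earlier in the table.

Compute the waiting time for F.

15

Timeline: | A 0-5 | B 5-6 | C 6-8 | D 8-14 | E 14-15 | F 15-23 | G 23-28 |
Completion: A=5  B=6  C=8  D=14  E=15  F=23  G=28
Waiting(F) = turnaround − burst = 23 − 8 = 15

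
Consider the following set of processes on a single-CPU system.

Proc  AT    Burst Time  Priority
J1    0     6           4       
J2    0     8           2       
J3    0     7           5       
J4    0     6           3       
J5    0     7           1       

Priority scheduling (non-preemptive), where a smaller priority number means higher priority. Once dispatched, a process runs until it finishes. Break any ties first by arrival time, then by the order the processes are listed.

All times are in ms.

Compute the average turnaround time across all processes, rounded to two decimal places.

Timeline: | J5 0-7 | J2 7-15 | J4 15-21 | J1 21-27 | J3 27-34 |
Completion: J1=27  J2=15  J3=34  J4=21  J5=7
Turnaround (C−A): J1=27  J2=15  J3=34  J4=21  J5=7
Turnaround times: J1=27, J2=15, J3=34, J4=21, J5=7
Average turnaround = (27+15+34+21+7) / 5 = 104/5 = 20.80

20.80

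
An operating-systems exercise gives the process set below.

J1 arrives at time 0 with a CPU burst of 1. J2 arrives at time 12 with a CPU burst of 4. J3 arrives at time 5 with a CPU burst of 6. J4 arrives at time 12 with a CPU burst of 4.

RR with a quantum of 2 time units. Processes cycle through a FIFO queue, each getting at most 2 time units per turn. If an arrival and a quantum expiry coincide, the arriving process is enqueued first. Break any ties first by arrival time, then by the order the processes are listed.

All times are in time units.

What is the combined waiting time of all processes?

6

Timeline: | J1 0-1 | idle 1-5 | J3 5-11 | idle 11-12 | J2 12-14 | J4 14-16 | J2 16-18 | J4 18-20 |
Completion: J1=1  J2=18  J3=11  J4=20
Turnaround (C−A): J1=1  J2=6  J3=6  J4=8
Waiting = turnaround − burst: J1=0, J2=2, J3=0, J4=4
Total waiting = 0 + 2 + 0 + 4 = 6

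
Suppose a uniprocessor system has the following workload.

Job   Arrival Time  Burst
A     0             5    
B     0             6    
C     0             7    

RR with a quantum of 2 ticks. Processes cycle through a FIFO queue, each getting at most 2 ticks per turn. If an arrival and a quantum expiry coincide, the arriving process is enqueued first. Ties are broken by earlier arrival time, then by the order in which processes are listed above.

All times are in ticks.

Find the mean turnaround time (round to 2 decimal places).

Schedule: | A 0-2 | B 2-4 | C 4-6 | A 6-8 | B 8-10 | C 10-12 | A 12-13 | B 13-15 | C 15-18 |
Completion: A=13  B=15  C=18
Turnaround (C−A): A=13  B=15  C=18
Turnaround times: A=13, B=15, C=18
Average turnaround = (13+15+18) / 3 = 46/3 = 15.33

15.33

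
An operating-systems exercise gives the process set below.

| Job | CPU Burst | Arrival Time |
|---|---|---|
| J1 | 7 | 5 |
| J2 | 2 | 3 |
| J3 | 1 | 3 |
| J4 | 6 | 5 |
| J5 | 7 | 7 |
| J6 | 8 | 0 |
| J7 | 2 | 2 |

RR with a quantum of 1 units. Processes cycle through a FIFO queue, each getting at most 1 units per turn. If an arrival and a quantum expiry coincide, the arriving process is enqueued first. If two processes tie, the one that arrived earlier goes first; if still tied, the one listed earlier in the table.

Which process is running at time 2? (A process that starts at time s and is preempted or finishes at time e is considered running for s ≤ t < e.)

J7

Schedule: | J6 0-2 | J7 2-3 | J6 3-4 | J2 4-5 | J3 5-6 | J7 6-7 | J6 7-8 | J1 8-9 | J4 9-10 | J2 10-11 | J5 11-12 | J6 12-13 | J1 13-14 | J4 14-15 | J5 15-16 | J6 16-17 | J1 17-18 | J4 18-19 | J5 19-20 | J6 20-21 | J1 21-22 | J4 22-23 | J5 23-24 | J6 24-25 | J1 25-26 | J4 26-27 | J5 27-28 | J1 28-29 | J4 29-30 | J5 30-31 | J1 31-32 | J5 32-33 |
Completion: J1=32  J2=11  J3=6  J4=30  J5=33  J6=25  J7=7
Turnaround (C−A): J1=27  J2=8  J3=3  J4=25  J5=26  J6=25  J7=5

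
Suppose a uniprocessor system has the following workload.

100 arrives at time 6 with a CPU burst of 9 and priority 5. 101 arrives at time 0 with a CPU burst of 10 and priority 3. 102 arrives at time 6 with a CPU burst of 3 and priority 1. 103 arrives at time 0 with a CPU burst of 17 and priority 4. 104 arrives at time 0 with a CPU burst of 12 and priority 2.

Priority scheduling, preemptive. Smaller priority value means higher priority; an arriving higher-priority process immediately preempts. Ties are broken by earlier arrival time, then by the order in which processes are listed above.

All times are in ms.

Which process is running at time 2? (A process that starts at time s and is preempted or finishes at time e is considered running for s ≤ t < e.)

Schedule: | 104 0-6 | 102 6-9 | 104 9-15 | 101 15-25 | 103 25-42 | 100 42-51 |
Completion: 100=51  101=25  102=9  103=42  104=15

104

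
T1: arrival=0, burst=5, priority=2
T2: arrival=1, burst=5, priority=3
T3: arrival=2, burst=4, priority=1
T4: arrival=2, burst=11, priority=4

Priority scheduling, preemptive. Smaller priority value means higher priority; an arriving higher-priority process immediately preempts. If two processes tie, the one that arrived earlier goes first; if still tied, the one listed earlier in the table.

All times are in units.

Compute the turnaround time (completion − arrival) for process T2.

13

Timeline: | T1 0-2 | T3 2-6 | T1 6-9 | T2 9-14 | T4 14-25 |
Completion: T1=9  T2=14  T3=6  T4=25
Turnaround (C−A): T1=9  T2=13  T3=4  T4=23
Turnaround(T2) = completion − arrival = 14 − 1 = 13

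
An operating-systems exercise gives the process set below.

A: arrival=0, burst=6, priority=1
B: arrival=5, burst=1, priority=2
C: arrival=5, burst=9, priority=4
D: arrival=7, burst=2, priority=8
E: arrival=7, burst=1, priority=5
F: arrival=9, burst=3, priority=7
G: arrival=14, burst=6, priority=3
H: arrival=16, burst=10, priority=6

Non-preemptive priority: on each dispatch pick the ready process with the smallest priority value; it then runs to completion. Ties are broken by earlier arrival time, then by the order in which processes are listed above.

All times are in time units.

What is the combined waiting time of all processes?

80

Gantt: | A 0-6 | B 6-7 | C 7-16 | G 16-22 | E 22-23 | H 23-33 | F 33-36 | D 36-38 |
Completion: A=6  B=7  C=16  D=38  E=23  F=36  G=22  H=33
Waiting = turnaround − burst: A=0, B=1, C=2, D=29, E=15, F=24, G=2, H=7
Total waiting = 0 + 1 + 2 + 29 + 15 + 24 + 2 + 7 = 80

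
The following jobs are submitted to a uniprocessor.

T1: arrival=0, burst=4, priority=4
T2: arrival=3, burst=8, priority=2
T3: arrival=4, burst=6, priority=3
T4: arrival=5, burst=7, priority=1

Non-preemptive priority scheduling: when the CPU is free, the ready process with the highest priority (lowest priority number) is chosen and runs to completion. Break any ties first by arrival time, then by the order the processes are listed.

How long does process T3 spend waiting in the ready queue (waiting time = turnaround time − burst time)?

15

Gantt: | T1 0-4 | T2 4-12 | T4 12-19 | T3 19-25 |
Completion: T1=4  T2=12  T3=25  T4=19
Turnaround (C−A): T1=4  T2=9  T3=21  T4=14
Waiting(T3) = turnaround − burst = 21 − 6 = 15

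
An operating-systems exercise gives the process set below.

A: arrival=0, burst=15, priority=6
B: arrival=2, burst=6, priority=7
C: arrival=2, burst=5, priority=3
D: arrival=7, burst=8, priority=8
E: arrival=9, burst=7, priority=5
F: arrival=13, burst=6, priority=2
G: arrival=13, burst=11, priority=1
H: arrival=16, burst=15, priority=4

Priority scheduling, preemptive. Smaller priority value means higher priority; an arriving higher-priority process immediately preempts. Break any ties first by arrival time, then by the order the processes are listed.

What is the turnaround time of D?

Schedule: | A 0-2 | C 2-7 | A 7-9 | E 9-13 | G 13-24 | F 24-30 | H 30-45 | E 45-48 | A 48-59 | B 59-65 | D 65-73 |
Completion: A=59  B=65  C=7  D=73  E=48  F=30  G=24  H=45
Turnaround (C−A): A=59  B=63  C=5  D=66  E=39  F=17  G=11  H=29
Turnaround(D) = completion − arrival = 73 − 7 = 66

66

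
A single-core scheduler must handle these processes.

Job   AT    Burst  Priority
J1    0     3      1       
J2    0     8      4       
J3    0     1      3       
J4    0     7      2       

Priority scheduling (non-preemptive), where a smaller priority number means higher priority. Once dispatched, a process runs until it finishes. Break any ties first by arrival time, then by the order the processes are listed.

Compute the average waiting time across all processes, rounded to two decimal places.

6.00

Schedule: | J1 0-3 | J4 3-10 | J3 10-11 | J2 11-19 |
Completion: J1=3  J2=19  J3=11  J4=10
Turnaround (C−A): J1=3  J2=19  J3=11  J4=10
Waiting times: J1=0, J2=11, J3=10, J4=3
Average waiting = (0+11+10+3) / 4 = 24/4 = 6.00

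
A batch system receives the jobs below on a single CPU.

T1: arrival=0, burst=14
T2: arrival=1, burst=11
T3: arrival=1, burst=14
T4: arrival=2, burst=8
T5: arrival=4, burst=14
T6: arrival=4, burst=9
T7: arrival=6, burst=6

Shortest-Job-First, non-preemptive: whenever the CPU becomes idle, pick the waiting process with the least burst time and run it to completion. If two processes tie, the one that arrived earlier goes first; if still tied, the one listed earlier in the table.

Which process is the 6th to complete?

Timeline: | T1 0-14 | T7 14-20 | T4 20-28 | T6 28-37 | T2 37-48 | T3 48-62 | T5 62-76 |
Completion: T1=14  T2=48  T3=62  T4=28  T5=76  T6=37  T7=20
Turnaround (C−A): T1=14  T2=47  T3=61  T4=26  T5=72  T6=33  T7=14
Finish order: T1 → T7 → T4 → T6 → T2 → T3 → T5

T3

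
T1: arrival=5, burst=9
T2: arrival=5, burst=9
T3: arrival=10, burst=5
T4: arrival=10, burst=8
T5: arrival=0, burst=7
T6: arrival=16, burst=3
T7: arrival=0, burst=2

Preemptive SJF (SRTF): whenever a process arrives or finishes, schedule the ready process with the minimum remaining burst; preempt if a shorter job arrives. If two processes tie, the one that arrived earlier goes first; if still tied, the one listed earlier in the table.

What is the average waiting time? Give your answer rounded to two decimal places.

Timeline: | T7 0-2 | T5 2-9 | T1 9-10 | T3 10-15 | T1 15-16 | T6 16-19 | T1 19-26 | T4 26-34 | T2 34-43 |
Completion: T1=26  T2=43  T3=15  T4=34  T5=9  T6=19  T7=2
Turnaround (C−A): T1=21  T2=38  T3=5  T4=24  T5=9  T6=3  T7=2
Waiting times: T1=12, T2=29, T3=0, T4=16, T5=2, T6=0, T7=0
Average waiting = (12+29+0+16+2+0+0) / 7 = 59/7 = 8.43

8.43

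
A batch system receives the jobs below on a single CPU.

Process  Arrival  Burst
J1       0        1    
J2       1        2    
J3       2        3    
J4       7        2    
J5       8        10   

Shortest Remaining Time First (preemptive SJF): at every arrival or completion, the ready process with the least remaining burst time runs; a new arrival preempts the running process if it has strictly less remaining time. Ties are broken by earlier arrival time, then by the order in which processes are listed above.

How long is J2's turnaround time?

2

Schedule: | J1 0-1 | J2 1-3 | J3 3-6 | idle 6-7 | J4 7-9 | J5 9-19 |
Completion: J1=1  J2=3  J3=6  J4=9  J5=19
Turnaround(J2) = completion − arrival = 3 − 1 = 2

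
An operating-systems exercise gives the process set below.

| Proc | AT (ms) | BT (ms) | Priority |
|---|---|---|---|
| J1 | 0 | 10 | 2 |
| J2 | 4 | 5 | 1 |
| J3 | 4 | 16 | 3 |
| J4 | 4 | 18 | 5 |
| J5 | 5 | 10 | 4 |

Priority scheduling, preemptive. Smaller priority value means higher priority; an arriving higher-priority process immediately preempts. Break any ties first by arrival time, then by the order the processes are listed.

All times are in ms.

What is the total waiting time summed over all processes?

79

Gantt: | J1 0-4 | J2 4-9 | J1 9-15 | J3 15-31 | J5 31-41 | J4 41-59 |
Completion: J1=15  J2=9  J3=31  J4=59  J5=41
Waiting = turnaround − burst: J1=5, J2=0, J3=11, J4=37, J5=26
Total waiting = 5 + 0 + 11 + 37 + 26 = 79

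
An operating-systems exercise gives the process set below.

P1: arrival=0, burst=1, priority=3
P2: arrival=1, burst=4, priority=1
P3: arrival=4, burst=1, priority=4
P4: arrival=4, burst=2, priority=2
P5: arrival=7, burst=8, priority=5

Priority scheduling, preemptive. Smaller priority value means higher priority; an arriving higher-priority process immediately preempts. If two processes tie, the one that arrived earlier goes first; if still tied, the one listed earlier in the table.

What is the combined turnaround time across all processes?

Timeline: | P1 0-1 | P2 1-5 | P4 5-7 | P3 7-8 | P5 8-16 |
Completion: P1=1  P2=5  P3=8  P4=7  P5=16
Turnaround = completion − arrival: P1=1, P2=4, P3=4, P4=3, P5=9
Total turnaround = 1 + 4 + 4 + 3 + 9 = 21

21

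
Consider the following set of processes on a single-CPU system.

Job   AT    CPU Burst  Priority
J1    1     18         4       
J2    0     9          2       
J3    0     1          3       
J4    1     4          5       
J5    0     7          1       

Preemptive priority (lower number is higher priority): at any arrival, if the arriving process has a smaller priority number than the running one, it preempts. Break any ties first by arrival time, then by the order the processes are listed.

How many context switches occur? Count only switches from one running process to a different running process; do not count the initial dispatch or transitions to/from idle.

Timeline: | J5 0-7 | J2 7-16 | J3 16-17 | J1 17-35 | J4 35-39 |
Completion: J1=35  J2=16  J3=17  J4=39  J5=7

4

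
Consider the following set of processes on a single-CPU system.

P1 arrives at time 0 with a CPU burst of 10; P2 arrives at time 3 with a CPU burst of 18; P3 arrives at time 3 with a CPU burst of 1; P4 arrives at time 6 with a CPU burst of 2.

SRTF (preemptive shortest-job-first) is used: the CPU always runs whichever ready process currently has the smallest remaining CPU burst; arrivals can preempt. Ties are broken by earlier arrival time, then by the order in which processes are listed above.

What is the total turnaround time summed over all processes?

Gantt: | P1 0-3 | P3 3-4 | P1 4-6 | P4 6-8 | P1 8-13 | P2 13-31 |
Completion: P1=13  P2=31  P3=4  P4=8
Turnaround = completion − arrival: P1=13, P2=28, P3=1, P4=2
Total turnaround = 13 + 28 + 1 + 2 = 44

44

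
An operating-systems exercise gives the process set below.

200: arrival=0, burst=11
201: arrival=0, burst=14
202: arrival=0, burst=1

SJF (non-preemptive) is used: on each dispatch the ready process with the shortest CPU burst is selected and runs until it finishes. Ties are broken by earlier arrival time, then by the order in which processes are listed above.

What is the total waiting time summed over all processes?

13

Schedule: | 202 0-1 | 200 1-12 | 201 12-26 |
Completion: 200=12  201=26  202=1
Turnaround (C−A): 200=12  201=26  202=1
Waiting = turnaround − burst: 200=1, 201=12, 202=0
Total waiting = 1 + 12 + 0 = 13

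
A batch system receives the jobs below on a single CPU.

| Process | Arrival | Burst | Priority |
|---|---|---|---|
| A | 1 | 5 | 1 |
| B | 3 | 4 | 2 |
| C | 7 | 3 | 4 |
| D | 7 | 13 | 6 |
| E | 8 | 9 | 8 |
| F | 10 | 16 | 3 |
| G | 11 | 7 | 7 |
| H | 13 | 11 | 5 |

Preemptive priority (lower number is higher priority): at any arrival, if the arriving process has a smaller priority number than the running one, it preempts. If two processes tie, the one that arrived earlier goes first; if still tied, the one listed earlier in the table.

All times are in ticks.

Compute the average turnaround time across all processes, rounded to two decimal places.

29.13

Schedule: | idle 0-1 | A 1-6 | B 6-10 | F 10-26 | C 26-29 | H 29-40 | D 40-53 | G 53-60 | E 60-69 |
Completion: A=6  B=10  C=29  D=53  E=69  F=26  G=60  H=40
Turnaround (C−A): A=5  B=7  C=22  D=46  E=61  F=16  G=49  H=27
Turnaround times: A=5, B=7, C=22, D=46, E=61, F=16, G=49, H=27
Average turnaround = (5+7+22+46+61+16+49+27) / 8 = 233/8 = 29.13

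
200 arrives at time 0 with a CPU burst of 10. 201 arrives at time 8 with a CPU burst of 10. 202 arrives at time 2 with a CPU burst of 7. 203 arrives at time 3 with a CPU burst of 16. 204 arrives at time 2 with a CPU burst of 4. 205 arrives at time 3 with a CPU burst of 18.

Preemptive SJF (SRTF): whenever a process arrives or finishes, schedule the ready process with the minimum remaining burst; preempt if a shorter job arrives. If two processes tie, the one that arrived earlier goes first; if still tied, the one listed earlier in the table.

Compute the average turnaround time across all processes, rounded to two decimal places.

27.50

Gantt: | 200 0-2 | 204 2-6 | 202 6-13 | 200 13-21 | 201 21-31 | 203 31-47 | 205 47-65 |
Completion: 200=21  201=31  202=13  203=47  204=6  205=65
Turnaround (C−A): 200=21  201=23  202=11  203=44  204=4  205=62
Turnaround times: 200=21, 201=23, 202=11, 203=44, 204=4, 205=62
Average turnaround = (21+23+11+44+4+62) / 6 = 165/6 = 27.50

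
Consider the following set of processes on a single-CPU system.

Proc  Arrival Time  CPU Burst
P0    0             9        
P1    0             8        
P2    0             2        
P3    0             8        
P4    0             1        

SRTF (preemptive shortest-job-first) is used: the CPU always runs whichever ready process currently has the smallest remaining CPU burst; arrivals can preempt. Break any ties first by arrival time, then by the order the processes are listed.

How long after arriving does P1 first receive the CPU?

3

Gantt: | P4 0-1 | P2 1-3 | P1 3-11 | P3 11-19 | P0 19-28 |
Completion: P0=28  P1=11  P2=3  P3=19  P4=1
Turnaround (C−A): P0=28  P1=11  P2=3  P3=19  P4=1
Response(P1) = first start − arrival = 3 − 0 = 3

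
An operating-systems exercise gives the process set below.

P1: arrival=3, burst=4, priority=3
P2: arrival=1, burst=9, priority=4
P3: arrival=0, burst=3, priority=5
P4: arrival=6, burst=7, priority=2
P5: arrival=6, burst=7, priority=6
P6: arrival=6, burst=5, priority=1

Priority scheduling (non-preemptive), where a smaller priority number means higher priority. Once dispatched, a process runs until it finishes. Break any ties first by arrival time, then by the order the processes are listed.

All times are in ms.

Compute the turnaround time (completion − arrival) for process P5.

29

Timeline: | P3 0-3 | P1 3-7 | P6 7-12 | P4 12-19 | P2 19-28 | P5 28-35 |
Completion: P1=7  P2=28  P3=3  P4=19  P5=35  P6=12
Turnaround(P5) = completion − arrival = 35 − 6 = 29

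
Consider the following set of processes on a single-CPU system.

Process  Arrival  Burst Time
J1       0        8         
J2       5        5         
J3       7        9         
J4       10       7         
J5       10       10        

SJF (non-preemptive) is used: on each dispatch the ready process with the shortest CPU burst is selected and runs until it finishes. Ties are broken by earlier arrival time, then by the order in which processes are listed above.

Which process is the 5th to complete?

Schedule: | J1 0-8 | J2 8-13 | J4 13-20 | J3 20-29 | J5 29-39 |
Completion: J1=8  J2=13  J3=29  J4=20  J5=39
Finish order: J1 → J2 → J4 → J3 → J5

J5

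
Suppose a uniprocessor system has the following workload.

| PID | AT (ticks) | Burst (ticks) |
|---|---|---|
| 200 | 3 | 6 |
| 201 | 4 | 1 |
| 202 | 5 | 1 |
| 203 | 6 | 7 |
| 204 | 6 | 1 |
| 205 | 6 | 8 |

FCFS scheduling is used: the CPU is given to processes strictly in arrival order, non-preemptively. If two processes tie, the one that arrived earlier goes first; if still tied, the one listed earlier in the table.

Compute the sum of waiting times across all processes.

40

Schedule: | idle 0-3 | 200 3-9 | 201 9-10 | 202 10-11 | 203 11-18 | 204 18-19 | 205 19-27 |
Completion: 200=9  201=10  202=11  203=18  204=19  205=27
Turnaround (C−A): 200=6  201=6  202=6  203=12  204=13  205=21
Waiting = turnaround − burst: 200=0, 201=5, 202=5, 203=5, 204=12, 205=13
Total waiting = 0 + 5 + 5 + 5 + 12 + 13 = 40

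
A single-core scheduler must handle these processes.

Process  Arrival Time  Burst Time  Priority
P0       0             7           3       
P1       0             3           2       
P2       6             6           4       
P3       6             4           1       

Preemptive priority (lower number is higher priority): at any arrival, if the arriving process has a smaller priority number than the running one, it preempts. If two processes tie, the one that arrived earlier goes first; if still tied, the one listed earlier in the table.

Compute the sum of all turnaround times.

Schedule: | P1 0-3 | P0 3-6 | P3 6-10 | P0 10-14 | P2 14-20 |
Completion: P0=14  P1=3  P2=20  P3=10
Turnaround = completion − arrival: P0=14, P1=3, P2=14, P3=4
Total turnaround = 14 + 3 + 14 + 4 = 35

35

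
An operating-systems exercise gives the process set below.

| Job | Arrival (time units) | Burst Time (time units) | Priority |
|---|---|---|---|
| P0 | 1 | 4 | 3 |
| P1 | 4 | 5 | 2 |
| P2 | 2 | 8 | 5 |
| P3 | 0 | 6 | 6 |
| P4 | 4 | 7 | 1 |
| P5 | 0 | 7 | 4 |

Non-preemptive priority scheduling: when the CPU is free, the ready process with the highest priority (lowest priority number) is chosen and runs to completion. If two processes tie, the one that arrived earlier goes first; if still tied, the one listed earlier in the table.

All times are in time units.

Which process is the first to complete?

Timeline: | P5 0-7 | P4 7-14 | P1 14-19 | P0 19-23 | P2 23-31 | P3 31-37 |
Completion: P0=23  P1=19  P2=31  P3=37  P4=14  P5=7
Turnaround (C−A): P0=22  P1=15  P2=29  P3=37  P4=10  P5=7
Finish order: P5 → P4 → P1 → P0 → P2 → P3

P5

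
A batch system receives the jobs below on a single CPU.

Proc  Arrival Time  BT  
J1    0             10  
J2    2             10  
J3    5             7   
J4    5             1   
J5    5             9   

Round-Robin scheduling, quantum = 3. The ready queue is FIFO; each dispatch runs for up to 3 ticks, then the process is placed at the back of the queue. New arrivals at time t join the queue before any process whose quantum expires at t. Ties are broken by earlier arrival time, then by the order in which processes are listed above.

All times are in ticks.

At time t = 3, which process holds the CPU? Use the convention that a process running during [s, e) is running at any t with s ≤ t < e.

Timeline: | J1 0-3 | J2 3-6 | J1 6-9 | J3 9-12 | J4 12-13 | J5 13-16 | J2 16-19 | J1 19-22 | J3 22-25 | J5 25-28 | J2 28-31 | J1 31-32 | J3 32-33 | J5 33-36 | J2 36-37 |
Completion: J1=32  J2=37  J3=33  J4=13  J5=36
Turnaround (C−A): J1=32  J2=35  J3=28  J4=8  J5=31

J2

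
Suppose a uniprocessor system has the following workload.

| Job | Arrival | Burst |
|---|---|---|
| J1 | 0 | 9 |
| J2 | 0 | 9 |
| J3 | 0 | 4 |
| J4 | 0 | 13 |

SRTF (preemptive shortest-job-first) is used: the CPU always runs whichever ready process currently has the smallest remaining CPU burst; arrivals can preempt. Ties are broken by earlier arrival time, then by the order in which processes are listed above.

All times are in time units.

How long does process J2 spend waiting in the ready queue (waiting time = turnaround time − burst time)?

Gantt: | J3 0-4 | J1 4-13 | J2 13-22 | J4 22-35 |
Completion: J1=13  J2=22  J3=4  J4=35
Turnaround (C−A): J1=13  J2=22  J3=4  J4=35
Waiting(J2) = turnaround − burst = 22 − 9 = 13

13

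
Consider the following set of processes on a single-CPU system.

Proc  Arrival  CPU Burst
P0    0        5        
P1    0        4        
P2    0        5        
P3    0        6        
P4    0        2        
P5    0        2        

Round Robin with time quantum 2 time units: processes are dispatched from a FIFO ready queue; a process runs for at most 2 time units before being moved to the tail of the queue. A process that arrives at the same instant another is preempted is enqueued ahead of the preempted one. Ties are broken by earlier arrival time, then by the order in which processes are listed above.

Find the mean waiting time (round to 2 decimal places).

Timeline: | P0 0-2 | P1 2-4 | P2 4-6 | P3 6-8 | P4 8-10 | P5 10-12 | P0 12-14 | P1 14-16 | P2 16-18 | P3 18-20 | P0 20-21 | P2 21-22 | P3 22-24 |
Completion: P0=21  P1=16  P2=22  P3=24  P4=10  P5=12
Waiting times: P0=16, P1=12, P2=17, P3=18, P4=8, P5=10
Average waiting = (16+12+17+18+8+10) / 6 = 81/6 = 13.50

13.50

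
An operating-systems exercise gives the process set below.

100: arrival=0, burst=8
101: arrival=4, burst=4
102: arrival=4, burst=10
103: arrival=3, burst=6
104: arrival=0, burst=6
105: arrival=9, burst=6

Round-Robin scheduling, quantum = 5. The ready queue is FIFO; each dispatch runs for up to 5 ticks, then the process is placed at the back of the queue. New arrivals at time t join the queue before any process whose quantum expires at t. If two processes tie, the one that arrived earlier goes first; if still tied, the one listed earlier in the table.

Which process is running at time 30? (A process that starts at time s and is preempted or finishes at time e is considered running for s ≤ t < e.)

Timeline: | 100 0-5 | 104 5-10 | 103 10-15 | 101 15-19 | 102 19-24 | 100 24-27 | 105 27-32 | 104 32-33 | 103 33-34 | 102 34-39 | 105 39-40 |
Completion: 100=27  101=19  102=39  103=34  104=33  105=40

105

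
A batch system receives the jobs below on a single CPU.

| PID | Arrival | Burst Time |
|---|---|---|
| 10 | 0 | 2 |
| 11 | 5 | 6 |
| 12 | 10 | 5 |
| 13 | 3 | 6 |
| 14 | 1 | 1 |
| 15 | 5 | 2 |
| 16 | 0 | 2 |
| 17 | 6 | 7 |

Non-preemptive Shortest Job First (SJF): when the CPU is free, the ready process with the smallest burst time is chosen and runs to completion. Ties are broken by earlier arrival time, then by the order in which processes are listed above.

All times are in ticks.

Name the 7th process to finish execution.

11

Schedule: | 10 0-2 | 14 2-3 | 16 3-5 | 15 5-7 | 13 7-13 | 12 13-18 | 11 18-24 | 17 24-31 |
Completion: 10=2  11=24  12=18  13=13  14=3  15=7  16=5  17=31
Finish order: 10 → 14 → 16 → 15 → 13 → 12 → 11 → 17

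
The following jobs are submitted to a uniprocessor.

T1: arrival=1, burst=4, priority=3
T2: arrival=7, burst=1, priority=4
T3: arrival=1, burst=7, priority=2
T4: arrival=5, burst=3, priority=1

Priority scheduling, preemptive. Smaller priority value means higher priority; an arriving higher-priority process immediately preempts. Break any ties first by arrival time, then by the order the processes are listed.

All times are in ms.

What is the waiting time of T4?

Gantt: | idle 0-1 | T3 1-5 | T4 5-8 | T3 8-11 | T1 11-15 | T2 15-16 |
Completion: T1=15  T2=16  T3=11  T4=8
Waiting(T4) = turnaround − burst = 3 − 3 = 0

0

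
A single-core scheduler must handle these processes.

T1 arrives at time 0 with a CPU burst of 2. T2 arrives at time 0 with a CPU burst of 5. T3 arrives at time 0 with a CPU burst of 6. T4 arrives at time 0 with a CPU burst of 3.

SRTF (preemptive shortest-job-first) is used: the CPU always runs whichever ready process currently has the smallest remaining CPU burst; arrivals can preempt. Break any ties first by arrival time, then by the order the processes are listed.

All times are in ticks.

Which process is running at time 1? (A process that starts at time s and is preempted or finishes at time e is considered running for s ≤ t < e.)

Gantt: | T1 0-2 | T4 2-5 | T2 5-10 | T3 10-16 |
Completion: T1=2  T2=10  T3=16  T4=5
Turnaround (C−A): T1=2  T2=10  T3=16  T4=5

T1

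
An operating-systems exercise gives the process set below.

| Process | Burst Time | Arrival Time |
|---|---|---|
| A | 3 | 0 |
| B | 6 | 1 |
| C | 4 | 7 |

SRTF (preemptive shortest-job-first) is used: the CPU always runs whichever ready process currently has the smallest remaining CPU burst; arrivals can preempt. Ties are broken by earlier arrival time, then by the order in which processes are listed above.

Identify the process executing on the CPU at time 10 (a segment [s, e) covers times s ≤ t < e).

Schedule: | A 0-3 | B 3-9 | C 9-13 |
Completion: A=3  B=9  C=13
Turnaround (C−A): A=3  B=8  C=6

C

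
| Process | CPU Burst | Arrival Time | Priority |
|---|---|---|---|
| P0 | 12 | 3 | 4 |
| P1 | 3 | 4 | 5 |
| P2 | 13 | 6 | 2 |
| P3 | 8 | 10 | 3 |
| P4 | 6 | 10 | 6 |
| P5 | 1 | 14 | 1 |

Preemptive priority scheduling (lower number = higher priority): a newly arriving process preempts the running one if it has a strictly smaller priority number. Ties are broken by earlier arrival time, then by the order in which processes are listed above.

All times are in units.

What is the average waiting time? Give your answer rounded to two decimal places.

Schedule: | idle 0-3 | P0 3-6 | P2 6-14 | P5 14-15 | P2 15-20 | P3 20-28 | P0 28-37 | P1 37-40 | P4 40-46 |
Completion: P0=37  P1=40  P2=20  P3=28  P4=46  P5=15
Turnaround (C−A): P0=34  P1=36  P2=14  P3=18  P4=36  P5=1
Waiting times: P0=22, P1=33, P2=1, P3=10, P4=30, P5=0
Average waiting = (22+33+1+10+30+0) / 6 = 96/6 = 16.00

16.00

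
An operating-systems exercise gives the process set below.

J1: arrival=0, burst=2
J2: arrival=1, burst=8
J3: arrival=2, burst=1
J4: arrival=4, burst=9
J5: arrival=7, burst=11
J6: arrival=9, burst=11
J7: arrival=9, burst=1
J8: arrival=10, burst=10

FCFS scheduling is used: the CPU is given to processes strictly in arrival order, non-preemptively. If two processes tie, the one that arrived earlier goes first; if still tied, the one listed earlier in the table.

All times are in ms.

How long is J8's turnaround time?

Schedule: | J1 0-2 | J2 2-10 | J3 10-11 | J4 11-20 | J5 20-31 | J6 31-42 | J7 42-43 | J8 43-53 |
Completion: J1=2  J2=10  J3=11  J4=20  J5=31  J6=42  J7=43  J8=53
Turnaround (C−A): J1=2  J2=9  J3=9  J4=16  J5=24  J6=33  J7=34  J8=43
Turnaround(J8) = completion − arrival = 53 − 10 = 43

43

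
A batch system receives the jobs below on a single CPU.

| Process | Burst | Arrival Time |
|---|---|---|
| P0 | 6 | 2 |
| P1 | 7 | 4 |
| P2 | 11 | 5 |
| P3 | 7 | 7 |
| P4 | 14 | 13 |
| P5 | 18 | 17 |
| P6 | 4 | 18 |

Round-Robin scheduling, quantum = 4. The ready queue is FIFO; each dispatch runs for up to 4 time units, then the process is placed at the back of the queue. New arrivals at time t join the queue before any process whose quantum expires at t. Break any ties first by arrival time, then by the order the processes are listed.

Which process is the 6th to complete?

P4

Timeline: | idle 0-2 | P0 2-6 | P1 6-10 | P2 10-14 | P0 14-16 | P3 16-20 | P1 20-23 | P4 23-27 | P2 27-31 | P5 31-35 | P6 35-39 | P3 39-42 | P4 42-46 | P2 46-49 | P5 49-53 | P4 53-57 | P5 57-61 | P4 61-63 | P5 63-69 |
Completion: P0=16  P1=23  P2=49  P3=42  P4=63  P5=69  P6=39
Turnaround (C−A): P0=14  P1=19  P2=44  P3=35  P4=50  P5=52  P6=21
Finish order: P0 → P1 → P6 → P3 → P2 → P4 → P5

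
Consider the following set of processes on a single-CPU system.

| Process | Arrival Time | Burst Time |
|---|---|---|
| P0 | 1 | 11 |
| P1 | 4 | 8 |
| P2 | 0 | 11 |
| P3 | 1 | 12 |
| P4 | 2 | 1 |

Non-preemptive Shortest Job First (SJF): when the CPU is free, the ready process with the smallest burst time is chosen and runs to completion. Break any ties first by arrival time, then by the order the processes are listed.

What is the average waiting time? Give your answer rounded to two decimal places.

Schedule: | P2 0-11 | P4 11-12 | P1 12-20 | P0 20-31 | P3 31-43 |
Completion: P0=31  P1=20  P2=11  P3=43  P4=12
Turnaround (C−A): P0=30  P1=16  P2=11  P3=42  P4=10
Waiting times: P0=19, P1=8, P2=0, P3=30, P4=9
Average waiting = (19+8+0+30+9) / 5 = 66/5 = 13.20

13.20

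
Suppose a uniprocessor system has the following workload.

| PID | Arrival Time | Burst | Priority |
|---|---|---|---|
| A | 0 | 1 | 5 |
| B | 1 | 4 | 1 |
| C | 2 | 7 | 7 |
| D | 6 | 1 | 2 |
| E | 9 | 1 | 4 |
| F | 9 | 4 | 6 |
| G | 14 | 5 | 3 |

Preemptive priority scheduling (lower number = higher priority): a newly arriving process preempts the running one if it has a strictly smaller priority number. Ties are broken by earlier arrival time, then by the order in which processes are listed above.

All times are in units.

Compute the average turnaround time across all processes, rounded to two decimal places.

Timeline: | A 0-1 | B 1-5 | C 5-6 | D 6-7 | C 7-9 | E 9-10 | F 10-14 | G 14-19 | C 19-23 |
Completion: A=1  B=5  C=23  D=7  E=10  F=14  G=19
Turnaround (C−A): A=1  B=4  C=21  D=1  E=1  F=5  G=5
Turnaround times: A=1, B=4, C=21, D=1, E=1, F=5, G=5
Average turnaround = (1+4+21+1+1+5+5) / 7 = 38/7 = 5.43

5.43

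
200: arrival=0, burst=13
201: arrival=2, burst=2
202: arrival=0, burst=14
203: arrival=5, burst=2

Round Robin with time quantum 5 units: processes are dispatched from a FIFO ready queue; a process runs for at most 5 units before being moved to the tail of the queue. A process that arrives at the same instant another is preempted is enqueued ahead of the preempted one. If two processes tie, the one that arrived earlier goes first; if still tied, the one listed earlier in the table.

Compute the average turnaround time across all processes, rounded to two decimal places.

Timeline: | 200 0-5 | 202 5-10 | 201 10-12 | 203 12-14 | 200 14-19 | 202 19-24 | 200 24-27 | 202 27-31 |
Completion: 200=27  201=12  202=31  203=14
Turnaround (C−A): 200=27  201=10  202=31  203=9
Turnaround times: 200=27, 201=10, 202=31, 203=9
Average turnaround = (27+10+31+9) / 4 = 77/4 = 19.25

19.25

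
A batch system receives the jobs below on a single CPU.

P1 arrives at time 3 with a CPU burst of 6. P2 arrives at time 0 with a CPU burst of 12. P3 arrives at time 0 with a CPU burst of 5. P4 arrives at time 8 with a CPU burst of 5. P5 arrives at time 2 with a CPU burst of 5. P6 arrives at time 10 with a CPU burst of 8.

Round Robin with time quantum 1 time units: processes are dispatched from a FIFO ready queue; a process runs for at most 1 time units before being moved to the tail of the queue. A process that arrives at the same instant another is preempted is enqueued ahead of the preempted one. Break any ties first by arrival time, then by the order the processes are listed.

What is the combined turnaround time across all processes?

167

Gantt: | P2 0-1 | P3 1-2 | P2 2-3 | P5 3-4 | P3 4-5 | P1 5-6 | P2 6-7 | P5 7-8 | P3 8-9 | P1 9-10 | P2 10-11 | P4 11-12 | P5 12-13 | P3 13-14 | P6 14-15 | P1 15-16 | P2 16-17 | P4 17-18 | P5 18-19 | P3 19-20 | P6 20-21 | P1 21-22 | P2 22-23 | P4 23-24 | P5 24-25 | P6 25-26 | P1 26-27 | P2 27-28 | P4 28-29 | P6 29-30 | P1 30-31 | P2 31-32 | P4 32-33 | P6 33-34 | P2 34-35 | P6 35-36 | P2 36-37 | P6 37-38 | P2 38-39 | P6 39-40 | P2 40-41 |
Completion: P1=31  P2=41  P3=20  P4=33  P5=25  P6=40
Turnaround = completion − arrival: P1=28, P2=41, P3=20, P4=25, P5=23, P6=30
Total turnaround = 28 + 41 + 20 + 25 + 23 + 30 = 167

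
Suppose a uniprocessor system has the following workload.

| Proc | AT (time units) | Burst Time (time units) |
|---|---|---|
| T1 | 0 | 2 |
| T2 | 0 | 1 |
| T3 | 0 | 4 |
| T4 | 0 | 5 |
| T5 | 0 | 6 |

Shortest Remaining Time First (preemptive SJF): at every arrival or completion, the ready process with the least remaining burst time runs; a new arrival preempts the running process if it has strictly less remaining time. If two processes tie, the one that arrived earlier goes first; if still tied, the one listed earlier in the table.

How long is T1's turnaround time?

3

Schedule: | T2 0-1 | T1 1-3 | T3 3-7 | T4 7-12 | T5 12-18 |
Completion: T1=3  T2=1  T3=7  T4=12  T5=18
Turnaround(T1) = completion − arrival = 3 − 0 = 3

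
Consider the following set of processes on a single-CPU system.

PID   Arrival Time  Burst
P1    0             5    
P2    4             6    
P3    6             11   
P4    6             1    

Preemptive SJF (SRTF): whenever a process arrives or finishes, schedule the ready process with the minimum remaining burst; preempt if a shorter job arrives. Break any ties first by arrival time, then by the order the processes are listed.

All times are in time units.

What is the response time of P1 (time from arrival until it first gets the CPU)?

0

Gantt: | P1 0-5 | P2 5-6 | P4 6-7 | P2 7-12 | P3 12-23 |
Completion: P1=5  P2=12  P3=23  P4=7
Response(P1) = first start − arrival = 0 − 0 = 0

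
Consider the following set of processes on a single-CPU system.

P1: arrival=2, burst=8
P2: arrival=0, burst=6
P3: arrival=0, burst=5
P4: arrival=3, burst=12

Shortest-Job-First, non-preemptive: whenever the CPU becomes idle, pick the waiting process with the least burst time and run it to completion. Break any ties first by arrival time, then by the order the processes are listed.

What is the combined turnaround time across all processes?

61

Gantt: | P3 0-5 | P2 5-11 | P1 11-19 | P4 19-31 |
Completion: P1=19  P2=11  P3=5  P4=31
Turnaround = completion − arrival: P1=17, P2=11, P3=5, P4=28
Total turnaround = 17 + 11 + 5 + 28 = 61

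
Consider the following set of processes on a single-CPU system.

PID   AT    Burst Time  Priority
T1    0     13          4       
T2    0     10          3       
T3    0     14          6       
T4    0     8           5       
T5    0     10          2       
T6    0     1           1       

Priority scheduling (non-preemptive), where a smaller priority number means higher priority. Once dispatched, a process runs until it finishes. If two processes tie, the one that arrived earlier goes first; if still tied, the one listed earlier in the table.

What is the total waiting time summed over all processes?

Gantt: | T6 0-1 | T5 1-11 | T2 11-21 | T1 21-34 | T4 34-42 | T3 42-56 |
Completion: T1=34  T2=21  T3=56  T4=42  T5=11  T6=1
Turnaround (C−A): T1=34  T2=21  T3=56  T4=42  T5=11  T6=1
Waiting = turnaround − burst: T1=21, T2=11, T3=42, T4=34, T5=1, T6=0
Total waiting = 21 + 11 + 42 + 34 + 1 + 0 = 109

109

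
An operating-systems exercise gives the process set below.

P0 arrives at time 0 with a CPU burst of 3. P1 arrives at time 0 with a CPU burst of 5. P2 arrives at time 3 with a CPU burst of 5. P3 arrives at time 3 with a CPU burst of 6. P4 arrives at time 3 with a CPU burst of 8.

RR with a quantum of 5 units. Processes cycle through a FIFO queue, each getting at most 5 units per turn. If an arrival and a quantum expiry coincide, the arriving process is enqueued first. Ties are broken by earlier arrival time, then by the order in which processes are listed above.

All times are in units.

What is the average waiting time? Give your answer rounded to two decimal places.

7.80

Timeline: | P0 0-3 | P1 3-8 | P2 8-13 | P3 13-18 | P4 18-23 | P3 23-24 | P4 24-27 |
Completion: P0=3  P1=8  P2=13  P3=24  P4=27
Turnaround (C−A): P0=3  P1=8  P2=10  P3=21  P4=24
Waiting times: P0=0, P1=3, P2=5, P3=15, P4=16
Average waiting = (0+3+5+15+16) / 5 = 39/5 = 7.80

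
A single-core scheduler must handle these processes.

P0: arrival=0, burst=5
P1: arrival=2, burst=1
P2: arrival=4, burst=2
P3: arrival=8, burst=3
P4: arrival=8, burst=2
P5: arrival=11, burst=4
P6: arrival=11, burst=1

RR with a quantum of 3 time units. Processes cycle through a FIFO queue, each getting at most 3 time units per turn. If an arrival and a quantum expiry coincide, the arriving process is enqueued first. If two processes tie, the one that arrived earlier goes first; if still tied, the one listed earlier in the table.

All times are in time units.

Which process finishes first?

P1

Gantt: | P0 0-3 | P1 3-4 | P0 4-6 | P2 6-8 | P3 8-11 | P4 11-13 | P5 13-16 | P6 16-17 | P5 17-18 |
Completion: P0=6  P1=4  P2=8  P3=11  P4=13  P5=18  P6=17
Turnaround (C−A): P0=6  P1=2  P2=4  P3=3  P4=5  P5=7  P6=6
Finish order: P1 → P0 → P2 → P3 → P4 → P6 → P5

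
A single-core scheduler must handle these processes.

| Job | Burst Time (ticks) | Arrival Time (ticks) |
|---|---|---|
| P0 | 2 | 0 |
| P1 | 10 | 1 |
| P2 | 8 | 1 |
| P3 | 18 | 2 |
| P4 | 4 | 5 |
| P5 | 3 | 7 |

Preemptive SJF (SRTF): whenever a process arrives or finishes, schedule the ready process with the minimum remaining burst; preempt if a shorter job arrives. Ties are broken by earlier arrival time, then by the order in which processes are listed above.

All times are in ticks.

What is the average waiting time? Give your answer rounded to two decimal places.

Timeline: | P0 0-2 | P2 2-5 | P4 5-9 | P5 9-12 | P2 12-17 | P1 17-27 | P3 27-45 |
Completion: P0=2  P1=27  P2=17  P3=45  P4=9  P5=12
Turnaround (C−A): P0=2  P1=26  P2=16  P3=43  P4=4  P5=5
Waiting times: P0=0, P1=16, P2=8, P3=25, P4=0, P5=2
Average waiting = (0+16+8+25+0+2) / 6 = 51/6 = 8.50

8.50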